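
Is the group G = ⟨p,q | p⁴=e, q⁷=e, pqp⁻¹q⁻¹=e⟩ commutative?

Each pair of generators commutes: p·q = pq = q·p. Since the generators pairwise commute, every element of G commutes with every other, so G is abelian.

Answer: Yes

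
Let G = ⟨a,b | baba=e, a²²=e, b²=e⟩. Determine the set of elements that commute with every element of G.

An element z ∈ Z(G) iff z commutes with every generator.
For example a¹¹ is central: (a¹¹)·a = a¹² = a·(a¹¹); (a¹¹)·b = a¹¹b = b·(a¹¹).
Whereas a ∉ Z(G) since a·b = ab ≠ a²¹b = b·a.
Checking each of the 44 elements this way gives Z(G) = {e, a¹¹}, of order 2.

Answer: {e, a¹¹}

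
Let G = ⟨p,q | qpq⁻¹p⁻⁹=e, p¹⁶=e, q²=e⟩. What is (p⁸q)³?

Compute successive powers of (p⁸q), reducing at each step:
  (p⁸q)²: (p⁸q) · p⁸ = q;   q · q = e
  (p⁸q)³: e · p⁸ = p⁸;   (p⁸) · q = p⁸q

Answer: p⁸q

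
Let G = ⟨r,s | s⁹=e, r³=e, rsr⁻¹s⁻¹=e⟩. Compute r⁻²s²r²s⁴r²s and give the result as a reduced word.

Multiply left to right, reducing at each step:
  r · s² = rs²
  (rs²) · r² = s²
  (s²) · s⁴ = s⁶
  (s⁶) · r² = r²s⁶
  (r²s⁶) · s = r²s⁷

Answer: r²s⁷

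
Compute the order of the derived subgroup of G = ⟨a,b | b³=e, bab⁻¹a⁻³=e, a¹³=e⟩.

G' = [G, G] is generated by all commutators. The generator-pair commutators are: [a, b] = a¹¹.
The subgroup they normally generate is {e, a, a², a³, a⁴, a⁵, a⁶, a⁷, a⁸, a⁹, a¹⁰, a¹¹, a¹²}, of order 13.
Check: |G/G'| = 39/13 = 3 is the order of the abelianisation.

Answer: 13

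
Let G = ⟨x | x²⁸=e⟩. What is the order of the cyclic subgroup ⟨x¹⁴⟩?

|⟨x¹⁴⟩| equals the order of x¹⁴. Compute successive powers until reaching e:
  (x¹⁴)¹ = x¹⁴, (x¹⁴)² = e.
The smallest positive k with (x¹⁴)ᵏ = e is 2, so |⟨x¹⁴⟩| = 2.

Answer: 2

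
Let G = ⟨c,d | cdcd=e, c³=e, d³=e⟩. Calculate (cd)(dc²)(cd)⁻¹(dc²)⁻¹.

[(cd), (dc²)] = (cd)·(dc²)·(cd)⁻¹·(dc²)⁻¹.
  (cd) · (dc²) = c²d
  (c²d) · (cd) = c
  c · (cd²) = c²d²

Answer: c²d²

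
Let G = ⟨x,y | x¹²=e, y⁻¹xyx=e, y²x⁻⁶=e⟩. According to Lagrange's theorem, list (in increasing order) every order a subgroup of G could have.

|G| = 24 = 2³ · 3. By Lagrange's theorem the order of any subgroup divides 24; the divisors of 24 are 1, 2, 3, 4, 6, 8, 12, 24.

Answer: 1, 2, 3, 4, 6, 8, 12, 24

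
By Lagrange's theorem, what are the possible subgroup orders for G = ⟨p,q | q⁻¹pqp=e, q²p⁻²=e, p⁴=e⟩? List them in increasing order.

|G| = 8 = 2³. By Lagrange's theorem the order of any subgroup divides 8; the divisors of 8 are 1, 2, 4, 8.

Answer: 1, 2, 4, 8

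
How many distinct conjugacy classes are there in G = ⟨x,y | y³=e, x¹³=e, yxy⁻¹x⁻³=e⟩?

The conjugacy classes (representative and size) are:
  [e] (size 1), [x] (size 3), [x⁵] (size 3), [x¹⁰] (size 3), [x⁸] (size 3), [x¹⁰y] (size 13), [x⁷y²] (size 13).
Class equation: 1 + 3 + 3 + 3 + 3 + 13 + 13 = 39 = |G|. So G has 7 conjugacy classes.

Answer: 7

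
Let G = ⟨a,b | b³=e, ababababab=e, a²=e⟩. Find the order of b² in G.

Compute successive powers until reaching e:
  (b²)¹ = b², (b²)² = b, (b²)³ = e.
The smallest positive k with (b²)ᵏ = e is 3.

Answer: 3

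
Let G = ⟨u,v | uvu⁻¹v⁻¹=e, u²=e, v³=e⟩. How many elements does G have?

Enumerate words in the generators, reducing via the relations: the distinct elements are
  {e, u, v, uv, v², uv²}.
No further products give new elements, so |G| = 6.

Answer: 6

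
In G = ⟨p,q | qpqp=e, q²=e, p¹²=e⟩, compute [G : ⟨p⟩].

First find ord(p) by computing successive powers:
  p¹ = p, p² = p², p³ = p³, p⁴ = p⁴, p⁵ = p⁵, p⁶ = p⁶, p⁷ = p⁷, p⁸ = p⁸, p⁹ = p⁹, p¹⁰ = p¹⁰, p¹¹ = p¹¹, p¹² = e.
So |⟨p⟩| = ord(p) = 12. With |G| = 24, by Lagrange [G : ⟨p⟩] = 24/12 = 2.

Answer: 2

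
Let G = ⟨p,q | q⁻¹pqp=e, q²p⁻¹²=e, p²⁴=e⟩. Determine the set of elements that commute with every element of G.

An element z ∈ Z(G) iff z commutes with every generator.
For example p¹² is central: (p¹²)·p = p¹³ = p·(p¹²); (p¹²)·q = q⁻¹ = q·(p¹²).
Whereas p ∉ Z(G) since p·q = pq ≠ p¹¹q⁻¹ = q·p.
Checking each of the 48 elements this way gives Z(G) = {e, p¹²}, of order 2.

Answer: {e, p¹²}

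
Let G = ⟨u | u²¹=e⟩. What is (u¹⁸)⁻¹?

The order of (u¹⁸) is 7 (smallest k with (u¹⁸)ᵏ = e), so (u¹⁸)⁻¹ = (u¹⁸)⁶ = u³.
Check: (u¹⁸) · (u³) → (u¹⁸) · u³ = e, giving e as required.

Answer: u³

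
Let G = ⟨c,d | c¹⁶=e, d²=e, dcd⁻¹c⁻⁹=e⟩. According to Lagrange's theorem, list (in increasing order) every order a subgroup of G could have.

|G| = 32 = 2⁵. By Lagrange's theorem the order of any subgroup divides 32; the divisors of 32 are 1, 2, 4, 8, 16, 32.

Answer: 1, 2, 4, 8, 16, 32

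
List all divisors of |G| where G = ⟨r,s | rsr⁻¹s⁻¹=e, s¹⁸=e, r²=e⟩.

|G| = 36 = 2² · 3². By Lagrange's theorem the order of any subgroup divides 36; the divisors of 36 are 1, 2, 3, 4, 6, 9, 12, 18, 36.

Answer: 1, 2, 3, 4, 6, 9, 12, 18, 36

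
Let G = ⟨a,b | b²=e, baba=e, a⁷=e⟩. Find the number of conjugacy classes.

The conjugacy classes (representative and size) are:
  [e] (size 1), [a⁶] (size 2), [a⁵] (size 2), [a⁴] (size 2), [ab] (size 7).
Class equation: 1 + 2 + 2 + 2 + 7 = 14 = |G|. So G has 5 conjugacy classes.

Answer: 5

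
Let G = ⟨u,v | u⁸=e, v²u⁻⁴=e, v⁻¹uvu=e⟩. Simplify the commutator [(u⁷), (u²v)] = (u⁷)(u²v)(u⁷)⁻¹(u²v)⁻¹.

[(u⁷), (u²v)] = (u⁷)·(u²v)·(u⁷)⁻¹·(u²v)⁻¹.
  (u⁷) · (u²v) = uv
  (uv) · u = v
  v · (u²v⁻¹) = u⁶

Answer: u⁶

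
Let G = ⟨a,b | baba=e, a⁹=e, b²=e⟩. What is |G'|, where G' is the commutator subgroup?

G' = [G, G] is generated by all commutators. The generator-pair commutators are: [a, b] = a².
The subgroup they normally generate is {e, a, a², a³, a⁴, a⁵, a⁶, a⁷, a⁸}, of order 9.
Check: |G/G'| = 18/9 = 2 is the order of the abelianisation.

Answer: 9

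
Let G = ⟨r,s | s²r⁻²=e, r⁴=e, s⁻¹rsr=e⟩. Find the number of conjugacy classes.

The conjugacy classes (representative and size) are:
  [e] (size 1), [r³] (size 2), [r²] (size 1), [s⁻¹] (size 2), [rs⁻¹] (size 2).
Class equation: 1 + 2 + 1 + 2 + 2 = 8 = |G|. So G has 5 conjugacy classes.

Answer: 5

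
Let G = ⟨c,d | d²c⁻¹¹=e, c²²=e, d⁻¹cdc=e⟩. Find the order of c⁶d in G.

Compute successive powers until reaching e:
  (c⁶d)¹ = c⁶d, (c⁶d)² = c¹¹, (c⁶d)³ = c⁶d⁻¹, (c⁶d)⁴ = e.
The smallest positive k with (c⁶d)ᵏ = e is 4.

Answer: 4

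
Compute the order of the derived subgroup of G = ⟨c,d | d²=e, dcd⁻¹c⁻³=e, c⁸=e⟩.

G' = [G, G] is generated by all commutators. The generator-pair commutators are: [c, d] = c⁶.
The subgroup they normally generate is {e, c², c⁴, c⁶}, of order 4.
Check: |G/G'| = 16/4 = 4 is the order of the abelianisation.

Answer: 4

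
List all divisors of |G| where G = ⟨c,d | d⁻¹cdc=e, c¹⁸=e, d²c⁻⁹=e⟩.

|G| = 36 = 2² · 3². By Lagrange's theorem the order of any subgroup divides 36; the divisors of 36 are 1, 2, 3, 4, 6, 9, 12, 18, 36.

Answer: 1, 2, 3, 4, 6, 9, 12, 18, 36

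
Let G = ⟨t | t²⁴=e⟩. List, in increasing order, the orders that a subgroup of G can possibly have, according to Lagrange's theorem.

|G| = 24 = 2³ · 3. By Lagrange's theorem the order of any subgroup divides 24; the divisors of 24 are 1, 2, 3, 4, 6, 8, 12, 24.

Answer: 1, 2, 3, 4, 6, 8, 12, 24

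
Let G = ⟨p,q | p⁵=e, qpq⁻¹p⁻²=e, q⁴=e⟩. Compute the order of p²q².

Compute successive powers until reaching e:
  (p²q²)¹ = p²q², (p²q²)² = e.
The smallest positive k with (p²q²)ᵏ = e is 2.

Answer: 2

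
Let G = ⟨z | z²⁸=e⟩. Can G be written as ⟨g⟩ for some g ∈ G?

|G| = 28. The element z has order 28 (its powers give 28 distinct elements), so ⟨z⟩ = G and G is cyclic.

Answer: Yes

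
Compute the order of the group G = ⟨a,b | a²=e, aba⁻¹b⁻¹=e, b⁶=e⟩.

Enumerate words in the generators, reducing via the relations: the distinct elements are
  {a, b, e, ab, b², b³, b⁴, b⁵, ab², ab³, ab⁴, ab⁵}.
No further products give new elements, so |G| = 12.

Answer: 12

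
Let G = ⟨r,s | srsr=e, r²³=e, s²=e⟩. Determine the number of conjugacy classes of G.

The conjugacy classes (representative and size) are:
  [e] (size 1), [r] (size 2), [r²¹] (size 2), [r²⁰] (size 2), [r⁴] (size 2), [r¹⁸] (size 2), [r⁶] (size 2), [r¹⁶] (size 2), [r⁸] (size 2), [r⁹] (size 2), [r¹⁰] (size 2), [r¹²] (size 2), [r¹⁸s] (size 23).
Class equation: 1 + 2 + 2 + 2 + 2 + 2 + 2 + 2 + 2 + 2 + 2 + 2 + 23 = 46 = |G|. So G has 13 conjugacy classes.

Answer: 13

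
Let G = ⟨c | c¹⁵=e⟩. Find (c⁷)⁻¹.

The order of (c⁷) is 15 (smallest k with (c⁷)ᵏ = e), so (c⁷)⁻¹ = (c⁷)¹⁴ = c⁸.
Check: (c⁷) · (c⁸) → (c⁷) · c⁸ = e, giving e as required.

Answer: c⁸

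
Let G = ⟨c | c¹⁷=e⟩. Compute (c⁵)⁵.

Compute successive powers of (c⁵), reducing at each step:
  (c⁵)²: (c⁵) · c⁵ = c¹⁰
  (c⁵)³: (c¹⁰) · c⁵ = c¹⁵
  (c⁵)⁴: (c¹⁵) · c⁵ = c³
  (c⁵)⁵: (c³) · c⁵ = c⁸

Answer: c⁸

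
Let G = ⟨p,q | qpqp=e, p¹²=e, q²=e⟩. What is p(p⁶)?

Compute p · (p⁶) by multiplying left to right and reducing via the relations at each step:
  p · p⁶ = p⁷

Answer: p⁷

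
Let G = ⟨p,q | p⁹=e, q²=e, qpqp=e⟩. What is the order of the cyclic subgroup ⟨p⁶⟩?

|⟨p⁶⟩| equals the order of p⁶. Compute successive powers until reaching e:
  (p⁶)¹ = p⁶, (p⁶)² = p³, (p⁶)³ = e.
The smallest positive k with (p⁶)ᵏ = e is 3, so |⟨p⁶⟩| = 3.

Answer: 3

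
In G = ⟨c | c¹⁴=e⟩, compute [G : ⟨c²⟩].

First find ord(c²) by computing successive powers:
  (c²)¹ = c², (c²)² = c⁴, (c²)³ = c⁶, (c²)⁴ = c⁸, (c²)⁵ = c¹⁰, (c²)⁶ = c¹², (c²)⁷ = e.
So |⟨c²⟩| = ord(c²) = 7. With |G| = 14, by Lagrange [G : ⟨c²⟩] = 14/7 = 2.

Answer: 2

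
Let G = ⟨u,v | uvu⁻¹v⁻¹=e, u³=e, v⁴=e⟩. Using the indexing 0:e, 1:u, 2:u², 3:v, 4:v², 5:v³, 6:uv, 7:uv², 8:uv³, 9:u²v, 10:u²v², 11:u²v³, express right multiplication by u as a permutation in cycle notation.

(0 1 2)(3 6 9)(4 7 10)(5 8 11)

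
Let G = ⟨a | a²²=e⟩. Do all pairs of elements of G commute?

G has a single generator, so G is cyclic and hence abelian.

Answer: Yes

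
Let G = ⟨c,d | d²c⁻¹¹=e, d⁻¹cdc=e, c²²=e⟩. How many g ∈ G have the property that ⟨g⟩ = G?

⟨g⟩ = G would require ord(g) = |G| = 44, but the maximum element order in G is 22 < 44. So G is not cyclic and no single element generates it: the count is 0.

Answer: 0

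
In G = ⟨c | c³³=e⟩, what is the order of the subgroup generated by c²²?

|⟨c²²⟩| equals the order of c²². Compute successive powers until reaching e:
  (c²²)¹ = c²², (c²²)² = c¹¹, (c²²)³ = e.
The smallest positive k with (c²²)ᵏ = e is 3, so |⟨c²²⟩| = 3.

Answer: 3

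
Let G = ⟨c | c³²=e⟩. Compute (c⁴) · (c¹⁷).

Compute (c⁴) · (c¹⁷) by multiplying left to right and reducing via the relations at each step:
  (c⁴) · c¹⁷ = c²¹

Answer: c²¹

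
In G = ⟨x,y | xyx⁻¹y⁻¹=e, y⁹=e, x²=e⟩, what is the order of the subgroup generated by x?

|⟨x⟩| equals the order of x. Compute successive powers until reaching e:
  x¹ = x, x² = e.
The smallest positive k with xᵏ = e is 2, so |⟨x⟩| = 2.

Answer: 2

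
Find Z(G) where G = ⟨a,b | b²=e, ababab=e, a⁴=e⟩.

An element z ∈ Z(G) iff z commutes with every generator.
For example e is central: e·a = a = a·e; e·b = b = b·e.
Whereas a ∉ Z(G) since a·b = ab ≠ ba = b·a.
Checking each of the 24 elements this way gives Z(G) = {e}, of order 1.

Answer: {e}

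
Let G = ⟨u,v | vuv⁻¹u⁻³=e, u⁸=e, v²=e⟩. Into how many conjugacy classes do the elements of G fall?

The conjugacy classes (representative and size) are:
  [e] (size 1), [u³] (size 2), [u²] (size 2), [u⁴] (size 1), [u⁵] (size 2), [u⁴v] (size 4), [uv] (size 4).
Class equation: 1 + 2 + 2 + 1 + 2 + 4 + 4 = 16 = |G|. So G has 7 conjugacy classes.

Answer: 7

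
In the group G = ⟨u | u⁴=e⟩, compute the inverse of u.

The order of u is 4 (smallest k with uᵏ = e), so u⁻¹ = u³ = u³.
Check: u · (u³) → u · u³ = e, giving e as required.

Answer: u³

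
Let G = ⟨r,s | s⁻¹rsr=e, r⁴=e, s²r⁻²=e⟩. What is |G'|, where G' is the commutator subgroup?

G' = [G, G] is generated by all commutators. The generator-pair commutators are: [r, s] = r².
The subgroup they normally generate is {e, r²}, of order 2.
Check: |G/G'| = 8/2 = 4 is the order of the abelianisation.

Answer: 2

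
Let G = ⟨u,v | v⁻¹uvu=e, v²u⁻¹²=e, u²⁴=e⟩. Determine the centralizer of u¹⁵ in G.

⟨u¹⁵⟩ ⊆ C_G(u¹⁵) since powers of u¹⁵ commute with u¹⁵; so |C_G(u¹⁵)| ≥ |⟨u¹⁵⟩| = 8.
By orbit–stabilizer, |C_G(u¹⁵)| = |G| / |conj. class of u¹⁵| = 48 / 2 = 24.
The 24 elements commuting with u¹⁵ are {e, u, u², u³, u⁴, u⁵, u⁶, u⁷, u⁸, u⁹, u¹⁰, u¹¹, u¹², u¹³, u¹⁴, u¹⁵, u¹⁶, u¹⁷, u¹⁸, u¹⁹, u²⁰, u²¹, u²², u²³}.

Answer: {e, u, u², u³, u⁴, u⁵, u⁶, u⁷, u⁸, u⁹, u¹⁰, u¹¹, u¹², u¹³, u¹⁴, u¹⁵, u¹⁶, u¹⁷, u¹⁸, u¹⁹, u²⁰, u²¹, u²², u²³}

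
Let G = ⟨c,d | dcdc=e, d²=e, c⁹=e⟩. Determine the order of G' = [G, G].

G' = [G, G] is generated by all commutators. The generator-pair commutators are: [c, d] = c².
The subgroup they normally generate is {e, c, c², c³, c⁴, c⁵, c⁶, c⁷, c⁸}, of order 9.
Check: |G/G'| = 18/9 = 2 is the order of the abelianisation.

Answer: 9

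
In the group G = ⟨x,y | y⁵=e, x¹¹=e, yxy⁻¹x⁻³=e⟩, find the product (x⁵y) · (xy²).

Compute (x⁵y) · (xy²) by multiplying left to right and reducing via the relations at each step:
  (x⁵y) · x = x⁸y
  (x⁸y) · y² = x⁸y³

Answer: x⁸y³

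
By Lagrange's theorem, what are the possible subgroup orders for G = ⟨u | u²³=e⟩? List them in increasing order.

|G| = 23 = 23. By Lagrange's theorem the order of any subgroup divides 23; the divisors of 23 are 1, 23.

Answer: 1, 23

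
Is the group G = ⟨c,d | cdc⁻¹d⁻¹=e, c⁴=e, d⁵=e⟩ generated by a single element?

|G| = 20. The element cd has order 20 (its powers give 20 distinct elements), so ⟨cd⟩ = G and G is cyclic.

Answer: Yes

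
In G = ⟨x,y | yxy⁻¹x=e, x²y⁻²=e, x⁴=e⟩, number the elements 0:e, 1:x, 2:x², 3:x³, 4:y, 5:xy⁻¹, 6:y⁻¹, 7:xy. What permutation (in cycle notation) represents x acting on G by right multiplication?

(0 1 2 3)(4 5 6 7)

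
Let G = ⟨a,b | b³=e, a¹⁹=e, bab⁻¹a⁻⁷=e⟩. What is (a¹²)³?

Compute successive powers of (a¹²), reducing at each step:
  (a¹²)²: (a¹²) · a¹² = a⁵
  (a¹²)³: (a⁵) · a¹² = a¹⁷

Answer: a¹⁷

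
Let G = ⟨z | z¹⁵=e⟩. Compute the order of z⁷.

Compute successive powers until reaching e:
  (z⁷)¹ = z⁷, (z⁷)² = z¹⁴, (z⁷)³ = z⁶, (z⁷)⁴ = z¹³, (z⁷)⁵ = z⁵, (z⁷)⁶ = z¹², (z⁷)⁷ = z⁴, (z⁷)⁸ = z¹¹, (z⁷)⁹ = z³, (z⁷)¹⁰ = z¹⁰, (z⁷)¹¹ = z², (z⁷)¹² = z⁹, (z⁷)¹³ = z, (z⁷)¹⁴ = z⁸, (z⁷)¹⁵ = e.
The smallest positive k with (z⁷)ᵏ = e is 15.

Answer: 15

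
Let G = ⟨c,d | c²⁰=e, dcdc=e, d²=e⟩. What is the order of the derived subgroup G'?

G' = [G, G] is generated by all commutators. The generator-pair commutators are: [c, d] = c².
The subgroup they normally generate is {e, c², c⁴, c⁶, c⁸, c¹⁰, c¹², c¹⁴, c¹⁶, c¹⁸}, of order 10.
Check: |G/G'| = 40/10 = 4 is the order of the abelianisation.

Answer: 10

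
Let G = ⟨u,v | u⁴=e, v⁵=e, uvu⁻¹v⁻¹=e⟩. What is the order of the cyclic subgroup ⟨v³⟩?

|⟨v³⟩| equals the order of v³. Compute successive powers until reaching e:
  (v³)¹ = v³, (v³)² = v, (v³)³ = v⁴, (v³)⁴ = v², (v³)⁵ = e.
The smallest positive k with (v³)ᵏ = e is 5, so |⟨v³⟩| = 5.

Answer: 5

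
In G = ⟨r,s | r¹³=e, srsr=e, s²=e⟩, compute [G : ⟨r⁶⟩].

First find ord(r⁶) by computing successive powers:
  (r⁶)¹ = r⁶, (r⁶)² = r¹², (r⁶)³ = r⁵, (r⁶)⁴ = r¹¹, (r⁶)⁵ = r⁴, (r⁶)⁶ = r¹⁰, (r⁶)⁷ = r³, (r⁶)⁸ = r⁹, (r⁶)⁹ = r², (r⁶)¹⁰ = r⁸, (r⁶)¹¹ = r, (r⁶)¹² = r⁷, (r⁶)¹³ = e.
So |⟨r⁶⟩| = ord(r⁶) = 13. With |G| = 26, by Lagrange [G : ⟨r⁶⟩] = 26/13 = 2.

Answer: 2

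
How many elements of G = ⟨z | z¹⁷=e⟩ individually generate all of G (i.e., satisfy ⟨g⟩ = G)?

G is cyclic of order 17. An element generates G iff its order is 17, and a cyclic group of order 17 has exactly φ(17) = 16 such elements.

Answer: 16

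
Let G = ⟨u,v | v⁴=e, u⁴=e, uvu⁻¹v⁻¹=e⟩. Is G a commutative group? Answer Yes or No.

Each pair of generators commutes: u·v = uv = v·u. Since the generators pairwise commute, every element of G commutes with every other, so G is abelian.

Answer: Yes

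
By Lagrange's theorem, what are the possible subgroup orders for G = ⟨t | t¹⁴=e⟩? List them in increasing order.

|G| = 14 = 2 · 7. By Lagrange's theorem the order of any subgroup divides 14; the divisors of 14 are 1, 2, 7, 14.

Answer: 1, 2, 7, 14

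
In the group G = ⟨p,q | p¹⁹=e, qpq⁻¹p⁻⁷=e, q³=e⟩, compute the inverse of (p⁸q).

The order of (p⁸q) is 3 (smallest k with (p⁸q)ᵏ = e), so (p⁸q)⁻¹ = (p⁸q)² = p⁷q².
Check: (p⁸q) · (p⁷q²) → (p⁸q) · p⁷ = q;   q · q² = e, giving e as required.

Answer: p⁷q²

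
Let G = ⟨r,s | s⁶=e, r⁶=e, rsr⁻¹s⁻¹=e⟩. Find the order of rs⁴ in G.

Compute successive powers until reaching e:
  (rs⁴)¹ = rs⁴, (rs⁴)² = r²s², (rs⁴)³ = r³, (rs⁴)⁴ = r⁴s⁴, (rs⁴)⁵ = r⁵s², (rs⁴)⁶ = e.
The smallest positive k with (rs⁴)ᵏ = e is 6.

Answer: 6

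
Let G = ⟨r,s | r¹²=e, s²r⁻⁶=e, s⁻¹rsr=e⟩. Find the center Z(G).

An element z ∈ Z(G) iff z commutes with every generator.
For example r⁶ is central: (r⁶)·r = r⁷ = r·(r⁶); (r⁶)·s = s⁻¹ = s·(r⁶).
Whereas r ∉ Z(G) since r·s = rs ≠ r⁵s⁻¹ = s·r.
Checking each of the 24 elements this way gives Z(G) = {e, r⁶}, of order 2.

Answer: {e, r⁶}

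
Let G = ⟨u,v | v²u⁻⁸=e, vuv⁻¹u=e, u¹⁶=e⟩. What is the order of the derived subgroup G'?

G' = [G, G] is generated by all commutators. The generator-pair commutators are: [u, v] = u².
The subgroup they normally generate is {e, u², u⁴, u⁶, u⁸, u¹⁰, u¹², u¹⁴}, of order 8.
Check: |G/G'| = 32/8 = 4 is the order of the abelianisation.

Answer: 8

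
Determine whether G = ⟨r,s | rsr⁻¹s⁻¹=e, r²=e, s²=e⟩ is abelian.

Each pair of generators commutes: r·s = rs = s·r. Since the generators pairwise commute, every element of G commutes with every other, so G is abelian.

Answer: Yes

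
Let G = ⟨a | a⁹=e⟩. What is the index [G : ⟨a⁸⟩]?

First find ord(a⁸) by computing successive powers:
  (a⁸)¹ = a⁸, (a⁸)² = a⁷, (a⁸)³ = a⁶, (a⁸)⁴ = a⁵, (a⁸)⁵ = a⁴, (a⁸)⁶ = a³, (a⁸)⁷ = a², (a⁸)⁸ = a, (a⁸)⁹ = e.
So |⟨a⁸⟩| = ord(a⁸) = 9. With |G| = 9, by Lagrange [G : ⟨a⁸⟩] = 9/9 = 1.

Answer: 1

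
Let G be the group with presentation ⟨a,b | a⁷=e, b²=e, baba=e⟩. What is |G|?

Enumerate words in the generators, reducing via the relations: the distinct elements are
  {a, b, e, ab, a², a³, a⁴, a⁵, a⁶, a²b, a³b, a⁴b, a⁵b, a⁶b}.
No further products give new elements, so |G| = 14.

Answer: 14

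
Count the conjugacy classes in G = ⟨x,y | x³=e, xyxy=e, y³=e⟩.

The conjugacy classes (representative and size) are:
  [e] (size 1), [yx²] (size 4), [y²x] (size 4), [x²y²] (size 3).
Class equation: 1 + 4 + 4 + 3 = 12 = |G|. So G has 4 conjugacy classes.

Answer: 4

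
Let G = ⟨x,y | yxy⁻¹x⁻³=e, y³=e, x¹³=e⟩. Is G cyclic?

Every cyclic group is abelian. But x·y = xy while y·x = x³y, so x·y ≠ y·x and G is not abelian. Hence G is not cyclic.

Answer: No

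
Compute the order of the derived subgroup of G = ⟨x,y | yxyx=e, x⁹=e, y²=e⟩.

G' = [G, G] is generated by all commutators. The generator-pair commutators are: [x, y] = x².
The subgroup they normally generate is {e, x, x², x³, x⁴, x⁵, x⁶, x⁷, x⁸}, of order 9.
Check: |G/G'| = 18/9 = 2 is the order of the abelianisation.

Answer: 9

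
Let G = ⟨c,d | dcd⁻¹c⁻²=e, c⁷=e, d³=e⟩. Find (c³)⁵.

Compute successive powers of (c³), reducing at each step:
  (c³)²: (c³) · c³ = c⁶
  (c³)³: (c⁶) · c³ = c²
  (c³)⁴: (c²) · c³ = c⁵
  (c³)⁵: (c⁵) · c³ = c

Answer: c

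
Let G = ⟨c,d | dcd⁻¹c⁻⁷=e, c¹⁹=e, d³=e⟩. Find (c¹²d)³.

Compute successive powers of (c¹²d), reducing at each step:
  (c¹²d)²: (c¹²d) · c¹² = cd;   (cd) · d = cd²
  (c¹²d)³: (cd²) · c¹² = d²;   (d²) · d = e

Answer: e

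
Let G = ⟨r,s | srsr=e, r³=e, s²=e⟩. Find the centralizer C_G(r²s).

⟨r²s⟩ ⊆ C_G(r²s) since powers of r²s commute with r²s; so |C_G(r²s)| ≥ |⟨r²s⟩| = 2.
By orbit–stabilizer, |C_G(r²s)| = |G| / |conj. class of r²s| = 6 / 3 = 2.
The 2 elements commuting with r²s are {e, r²s}.

Answer: {e, r²s}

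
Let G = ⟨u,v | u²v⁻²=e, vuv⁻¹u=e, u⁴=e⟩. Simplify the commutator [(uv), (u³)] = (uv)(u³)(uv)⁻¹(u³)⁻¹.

[(uv), (u³)] = (uv)·(u³)·(uv)⁻¹·(u³)⁻¹.
  (uv) · (u³) = v⁻¹
  (v⁻¹) · (uv⁻¹) = u
  u · u = u²

Answer: u²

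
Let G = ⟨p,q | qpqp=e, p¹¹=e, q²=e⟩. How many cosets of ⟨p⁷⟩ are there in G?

First find ord(p⁷) by computing successive powers:
  (p⁷)¹ = p⁷, (p⁷)² = p³, (p⁷)³ = p¹⁰, (p⁷)⁴ = p⁶, (p⁷)⁵ = p², (p⁷)⁶ = p⁹, (p⁷)⁷ = p⁵, (p⁷)⁸ = p, (p⁷)⁹ = p⁸, (p⁷)¹⁰ = p⁴, (p⁷)¹¹ = e.
So |⟨p⁷⟩| = ord(p⁷) = 11. With |G| = 22, by Lagrange [G : ⟨p⁷⟩] = 22/11 = 2.

Answer: 2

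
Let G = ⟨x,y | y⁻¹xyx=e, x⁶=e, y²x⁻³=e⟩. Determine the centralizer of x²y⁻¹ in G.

⟨x²y⁻¹⟩ ⊆ C_G(x²y⁻¹) since powers of x²y⁻¹ commute with x²y⁻¹; so |C_G(x²y⁻¹)| ≥ |⟨x²y⁻¹⟩| = 4.
By orbit–stabilizer, |C_G(x²y⁻¹)| = |G| / |conj. class of x²y⁻¹| = 12 / 3 = 4.
The 4 elements commuting with x²y⁻¹ are {e, x³, x²y, x²y⁻¹}.

Answer: {e, x³, x²y, x²y⁻¹}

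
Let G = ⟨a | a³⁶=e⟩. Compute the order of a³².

Compute successive powers until reaching e:
  (a³²)¹ = a³², (a³²)² = a²⁸, (a³²)³ = a²⁴, (a³²)⁴ = a²⁰, (a³²)⁵ = a¹⁶, (a³²)⁶ = a¹², (a³²)⁷ = a⁸, (a³²)⁸ = a⁴, (a³²)⁹ = e.
The smallest positive k with (a³²)ᵏ = e is 9.

Answer: 9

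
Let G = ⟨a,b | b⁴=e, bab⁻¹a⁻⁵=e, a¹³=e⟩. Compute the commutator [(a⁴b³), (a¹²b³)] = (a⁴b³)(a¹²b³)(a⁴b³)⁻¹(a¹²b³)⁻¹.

[(a⁴b³), (a¹²b³)] = (a⁴b³)·(a¹²b³)·(a⁴b³)⁻¹·(a¹²b³)⁻¹.
  (a⁴b³) · (a¹²b³) = a⁹b²
  (a⁹b²) · (a⁶b) = a³b³
  (a³b³) · (a⁵b) = a⁴

Answer: a⁴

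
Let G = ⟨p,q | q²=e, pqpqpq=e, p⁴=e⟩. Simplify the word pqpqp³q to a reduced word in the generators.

Multiply left to right, reducing at each step:
  p · q = pq
  (pq) · p = pqp
  (pqp) · q = qp³
  (qp³) · p³ = qp²
  (qp²) · q = qp²q

Answer: qp²q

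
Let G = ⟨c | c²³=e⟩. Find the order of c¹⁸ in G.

Compute successive powers until reaching e:
  (c¹⁸)¹ = c¹⁸, (c¹⁸)² = c¹³, (c¹⁸)³ = c⁸, (c¹⁸)⁴ = c³, (c¹⁸)⁵ = c²¹, (c¹⁸)⁶ = c¹⁶, (c¹⁸)⁷ = c¹¹, (c¹⁸)⁸ = c⁶, (c¹⁸)⁹ = c, (c¹⁸)¹⁰ = c¹⁹, (c¹⁸)¹¹ = c¹⁴, (c¹⁸)¹² = c⁹, (c¹⁸)¹³ = c⁴, (c¹⁸)¹⁴ = c²², (c¹⁸)¹⁵ = c¹⁷, (c¹⁸)¹⁶ = c¹², (c¹⁸)¹⁷ = c⁷, (c¹⁸)¹⁸ = c², (c¹⁸)¹⁹ = c²⁰, (c¹⁸)²⁰ = c¹⁵, (c¹⁸)²¹ = c¹⁰, (c¹⁸)²² = c⁵, (c¹⁸)²³ = e.
The smallest positive k with (c¹⁸)ᵏ = e is 23.

Answer: 23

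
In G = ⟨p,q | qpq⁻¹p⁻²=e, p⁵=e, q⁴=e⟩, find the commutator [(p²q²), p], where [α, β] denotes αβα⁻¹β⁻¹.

[(p²q²), p] = (p²q²)·p·(p²q²)⁻¹·p⁻¹.
  (p²q²) · p = pq²
  (pq²) · (p²q²) = p⁴
  (p⁴) · (p⁴) = p³

Answer: p³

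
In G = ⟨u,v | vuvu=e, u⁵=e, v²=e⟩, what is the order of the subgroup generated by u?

|⟨u⟩| equals the order of u. Compute successive powers until reaching e:
  u¹ = u, u² = u², u³ = u³, u⁴ = u⁴, u⁵ = e.
The smallest positive k with uᵏ = e is 5, so |⟨u⟩| = 5.

Answer: 5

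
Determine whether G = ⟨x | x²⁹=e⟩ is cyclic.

|G| = 29. The element x has order 29 (its powers give 29 distinct elements), so ⟨x⟩ = G and G is cyclic.

Answer: Yes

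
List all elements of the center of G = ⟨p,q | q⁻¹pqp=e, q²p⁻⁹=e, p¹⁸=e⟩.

An element z ∈ Z(G) iff z commutes with every generator.
For example p⁹ is central: (p⁹)·p = p¹⁰ = p·(p⁹); (p⁹)·q = q⁻¹ = q·(p⁹).
Whereas p ∉ Z(G) since p·q = pq ≠ p⁸q⁻¹ = q·p.
Checking each of the 36 elements this way gives Z(G) = {e, p⁹}, of order 2.

Answer: {e, p⁹}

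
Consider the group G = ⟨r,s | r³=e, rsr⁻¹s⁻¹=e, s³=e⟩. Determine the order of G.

Enumerate words in the generators, reducing via the relations: the distinct elements are
  {e, r, s, rs, r², s², rs², r²s, r²s²}.
No further products give new elements, so |G| = 9.

Answer: 9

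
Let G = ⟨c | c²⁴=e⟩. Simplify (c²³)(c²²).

Compute (c²³) · (c²²) by multiplying left to right and reducing via the relations at each step:
  (c²³) · c²² = c²¹

Answer: c²¹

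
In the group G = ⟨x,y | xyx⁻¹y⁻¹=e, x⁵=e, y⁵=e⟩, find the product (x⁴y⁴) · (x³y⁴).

Compute (x⁴y⁴) · (x³y⁴) by multiplying left to right and reducing via the relations at each step:
  (x⁴y⁴) · x³ = x²y⁴
  (x²y⁴) · y⁴ = x²y³

Answer: x²y³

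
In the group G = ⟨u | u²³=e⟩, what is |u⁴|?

Compute successive powers until reaching e:
  (u⁴)¹ = u⁴, (u⁴)² = u⁸, (u⁴)³ = u¹², (u⁴)⁴ = u¹⁶, (u⁴)⁵ = u²⁰, (u⁴)⁶ = u, (u⁴)⁷ = u⁵, (u⁴)⁸ = u⁹, (u⁴)⁹ = u¹³, (u⁴)¹⁰ = u¹⁷, (u⁴)¹¹ = u²¹, (u⁴)¹² = u², (u⁴)¹³ = u⁶, (u⁴)¹⁴ = u¹⁰, (u⁴)¹⁵ = u¹⁴, (u⁴)¹⁶ = u¹⁸, (u⁴)¹⁷ = u²², (u⁴)¹⁸ = u³, (u⁴)¹⁹ = u⁷, (u⁴)²⁰ = u¹¹, (u⁴)²¹ = u¹⁵, (u⁴)²² = u¹⁹, (u⁴)²³ = e.
The smallest positive k with (u⁴)ᵏ = e is 23.

Answer: 23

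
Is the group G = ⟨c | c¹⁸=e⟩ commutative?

G has a single generator, so G is cyclic and hence abelian.

Answer: Yes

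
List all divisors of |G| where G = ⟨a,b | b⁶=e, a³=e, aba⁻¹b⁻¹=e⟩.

|G| = 18 = 2 · 3². By Lagrange's theorem the order of any subgroup divides 18; the divisors of 18 are 1, 2, 3, 6, 9, 18.

Answer: 1, 2, 3, 6, 9, 18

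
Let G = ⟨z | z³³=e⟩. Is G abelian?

G has a single generator, so G is cyclic and hence abelian.

Answer: Yes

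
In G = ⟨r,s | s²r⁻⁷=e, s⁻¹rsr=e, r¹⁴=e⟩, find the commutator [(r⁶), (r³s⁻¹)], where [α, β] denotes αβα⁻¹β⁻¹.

[(r⁶), (r³s⁻¹)] = (r⁶)·(r³s⁻¹)·(r⁶)⁻¹·(r³s⁻¹)⁻¹.
  (r⁶) · (r³s⁻¹) = r²s
  (r²s) · (r⁸) = rs⁻¹
  (rs⁻¹) · (r³s) = r¹²

Answer: r¹²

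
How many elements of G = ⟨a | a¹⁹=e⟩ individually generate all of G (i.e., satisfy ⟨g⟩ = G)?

G is cyclic of order 19. An element generates G iff its order is 19, and a cyclic group of order 19 has exactly φ(19) = 18 such elements.

Answer: 18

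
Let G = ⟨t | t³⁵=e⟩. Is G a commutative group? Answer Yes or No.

G has a single generator, so G is cyclic and hence abelian.

Answer: Yes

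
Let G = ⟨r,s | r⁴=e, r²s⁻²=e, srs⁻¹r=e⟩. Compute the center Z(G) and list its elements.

An element z ∈ Z(G) iff z commutes with every generator.
For example r² is central: (r²)·r = r³ = r·(r²); (r²)·s = s⁻¹ = s·(r²).
Whereas r ∉ Z(G) since r·s = rs ≠ rs⁻¹ = s·r.
Checking each of the 8 elements this way gives Z(G) = {e, r²}, of order 2.

Answer: {e, r²}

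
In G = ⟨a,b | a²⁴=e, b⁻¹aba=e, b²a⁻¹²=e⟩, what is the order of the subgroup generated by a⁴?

|⟨a⁴⟩| equals the order of a⁴. Compute successive powers until reaching e:
  (a⁴)¹ = a⁴, (a⁴)² = a⁸, (a⁴)³ = a¹², (a⁴)⁴ = a¹⁶, (a⁴)⁵ = a²⁰, (a⁴)⁶ = e.
The smallest positive k with (a⁴)ᵏ = e is 6, so |⟨a⁴⟩| = 6.

Answer: 6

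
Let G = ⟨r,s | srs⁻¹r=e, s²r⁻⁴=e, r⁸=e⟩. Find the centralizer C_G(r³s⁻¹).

⟨r³s⁻¹⟩ ⊆ C_G(r³s⁻¹) since powers of r³s⁻¹ commute with r³s⁻¹; so |C_G(r³s⁻¹)| ≥ |⟨r³s⁻¹⟩| = 4.
By orbit–stabilizer, |C_G(r³s⁻¹)| = |G| / |conj. class of r³s⁻¹| = 16 / 4 = 4.
The 4 elements commuting with r³s⁻¹ are {e, r⁴, r³s⁻¹, r³s}.

Answer: {e, r⁴, r³s⁻¹, r³s}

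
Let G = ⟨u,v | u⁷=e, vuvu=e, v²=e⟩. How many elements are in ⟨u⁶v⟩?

|⟨u⁶v⟩| equals the order of u⁶v. Compute successive powers until reaching e:
  (u⁶v)¹ = u⁶v, (u⁶v)² = e.
The smallest positive k with (u⁶v)ᵏ = e is 2, so |⟨u⁶v⟩| = 2.

Answer: 2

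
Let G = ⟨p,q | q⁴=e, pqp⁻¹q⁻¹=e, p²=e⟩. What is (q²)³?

Compute successive powers of (q²), reducing at each step:
  (q²)²: (q²) · q² = e
  (q²)³: e · q² = q²

Answer: q²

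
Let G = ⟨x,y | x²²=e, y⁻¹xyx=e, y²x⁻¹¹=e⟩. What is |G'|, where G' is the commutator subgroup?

G' = [G, G] is generated by all commutators. The generator-pair commutators are: [x, y] = x².
The subgroup they normally generate is {e, x², x⁴, x⁶, x⁸, x¹⁰, x¹², x¹⁴, x¹⁶, x¹⁸, x²⁰}, of order 11.
Check: |G/G'| = 44/11 = 4 is the order of the abelianisation.

Answer: 11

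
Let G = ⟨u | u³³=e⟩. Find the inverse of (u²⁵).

The order of (u²⁵) is 33 (smallest k with (u²⁵)ᵏ = e), so (u²⁵)⁻¹ = (u²⁵)³² = u⁸.
Check: (u²⁵) · (u⁸) → (u²⁵) · u⁸ = e, giving e as required.

Answer: u⁸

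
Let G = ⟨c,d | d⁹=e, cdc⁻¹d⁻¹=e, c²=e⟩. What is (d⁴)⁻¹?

The order of (d⁴) is 9 (smallest k with (d⁴)ᵏ = e), so (d⁴)⁻¹ = (d⁴)⁸ = d⁵.
Check: (d⁴) · (d⁵) → (d⁴) · d⁵ = e, giving e as required.

Answer: d⁵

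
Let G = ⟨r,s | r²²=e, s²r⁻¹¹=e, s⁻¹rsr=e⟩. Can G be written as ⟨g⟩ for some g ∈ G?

Every cyclic group is abelian. But r·s = rs while s·r = r¹⁰s⁻¹, so r·s ≠ s·r and G is not abelian. Hence G is not cyclic.

Answer: No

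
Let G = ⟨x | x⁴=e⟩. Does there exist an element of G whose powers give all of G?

|G| = 4. The element x has order 4 (its powers give 4 distinct elements), so ⟨x⟩ = G and G is cyclic.

Answer: Yes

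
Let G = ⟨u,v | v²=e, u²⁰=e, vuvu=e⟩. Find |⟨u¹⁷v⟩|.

|⟨u¹⁷v⟩| equals the order of u¹⁷v. Compute successive powers until reaching e:
  (u¹⁷v)¹ = u¹⁷v, (u¹⁷v)² = e.
The smallest positive k with (u¹⁷v)ᵏ = e is 2, so |⟨u¹⁷v⟩| = 2.

Answer: 2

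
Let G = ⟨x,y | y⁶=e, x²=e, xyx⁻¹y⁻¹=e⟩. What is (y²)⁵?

Compute successive powers of (y²), reducing at each step:
  (y²)²: (y²) · y² = y⁴
  (y²)³: (y⁴) · y² = e
  (y²)⁴: e · y² = y²
  (y²)⁵: (y²) · y² = y⁴

Answer: y⁴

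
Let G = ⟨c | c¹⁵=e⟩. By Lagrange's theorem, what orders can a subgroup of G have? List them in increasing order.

|G| = 15 = 3 · 5. By Lagrange's theorem the order of any subgroup divides 15; the divisors of 15 are 1, 3, 5, 15.

Answer: 1, 3, 5, 15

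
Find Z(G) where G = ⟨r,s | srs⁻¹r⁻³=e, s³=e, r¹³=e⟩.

An element z ∈ Z(G) iff z commutes with every generator.
For example e is central: e·r = r = r·e; e·s = s = s·e.
Whereas r ∉ Z(G) since r·s = rs ≠ r³s = s·r.
Checking each of the 39 elements this way gives Z(G) = {e}, of order 1.

Answer: {e}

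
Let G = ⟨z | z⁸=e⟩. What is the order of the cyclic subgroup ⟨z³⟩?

|⟨z³⟩| equals the order of z³. Compute successive powers until reaching e:
  (z³)¹ = z³, (z³)² = z⁶, (z³)³ = z, (z³)⁴ = z⁴, (z³)⁵ = z⁷, (z³)⁶ = z², (z³)⁷ = z⁵, (z³)⁸ = e.
The smallest positive k with (z³)ᵏ = e is 8, so |⟨z³⟩| = 8.

Answer: 8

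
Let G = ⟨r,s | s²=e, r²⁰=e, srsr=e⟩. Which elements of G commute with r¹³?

⟨r¹³⟩ ⊆ C_G(r¹³) since powers of r¹³ commute with r¹³; so |C_G(r¹³)| ≥ |⟨r¹³⟩| = 20.
By orbit–stabilizer, |C_G(r¹³)| = |G| / |conj. class of r¹³| = 40 / 2 = 20.
The 20 elements commuting with r¹³ are {e, r, r², r³, r⁴, r⁵, r⁶, r⁷, r⁸, r⁹, r¹⁰, r¹¹, r¹², r¹³, r¹⁴, r¹⁵, r¹⁶, r¹⁷, r¹⁸, r¹⁹}.

Answer: {e, r, r², r³, r⁴, r⁵, r⁶, r⁷, r⁸, r⁹, r¹⁰, r¹¹, r¹², r¹³, r¹⁴, r¹⁵, r¹⁶, r¹⁷, r¹⁸, r¹⁹}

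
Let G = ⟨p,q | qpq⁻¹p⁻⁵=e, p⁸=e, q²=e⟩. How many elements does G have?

Enumerate words in the generators, reducing via the relations: the distinct elements are
  {e, p, q, pq, p², p³, p⁴, p⁵, p⁶, p⁷, p²q, p³q, p⁴q, p⁵q, p⁶q, p⁷q}.
No further products give new elements, so |G| = 16.

Answer: 16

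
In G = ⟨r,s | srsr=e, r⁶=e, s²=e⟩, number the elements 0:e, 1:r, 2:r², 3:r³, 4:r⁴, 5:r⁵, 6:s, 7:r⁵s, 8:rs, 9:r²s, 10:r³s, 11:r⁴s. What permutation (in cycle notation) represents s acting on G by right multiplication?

(0 6)(1 8)(2 9)(3 10)(4 11)(5 7)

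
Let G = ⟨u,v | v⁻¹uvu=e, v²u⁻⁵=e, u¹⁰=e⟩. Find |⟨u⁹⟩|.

|⟨u⁹⟩| equals the order of u⁹. Compute successive powers until reaching e:
  (u⁹)¹ = u⁹, (u⁹)² = u⁸, (u⁹)³ = u⁷, (u⁹)⁴ = u⁶, (u⁹)⁵ = u⁵, (u⁹)⁶ = u⁴, (u⁹)⁷ = u³, (u⁹)⁸ = u², (u⁹)⁹ = u, (u⁹)¹⁰ = e.
The smallest positive k with (u⁹)ᵏ = e is 10, so |⟨u⁹⟩| = 10.

Answer: 10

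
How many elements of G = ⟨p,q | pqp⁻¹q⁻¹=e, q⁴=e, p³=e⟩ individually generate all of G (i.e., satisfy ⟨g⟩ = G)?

G is cyclic of order 12. An element generates G iff its order is 12, and a cyclic group of order 12 has exactly φ(12) = 4 such elements.

Answer: 4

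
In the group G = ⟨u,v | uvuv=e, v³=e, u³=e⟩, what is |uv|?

Compute successive powers until reaching e:
  (uv)¹ = uv, (uv)² = e.
The smallest positive k with (uv)ᵏ = e is 2.

Answer: 2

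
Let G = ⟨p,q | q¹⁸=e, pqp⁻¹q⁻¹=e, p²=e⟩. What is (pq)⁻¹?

The order of (pq) is 18 (smallest k with (pq)ᵏ = e), so (pq)⁻¹ = (pq)¹⁷ = pq¹⁷.
Check: (pq) · (pq¹⁷) → (pq) · p = q;   q · q¹⁷ = e, giving e as required.

Answer: pq¹⁷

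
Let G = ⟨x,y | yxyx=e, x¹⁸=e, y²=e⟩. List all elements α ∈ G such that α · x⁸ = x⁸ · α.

⟨x⁸⟩ ⊆ C_G(x⁸) since powers of x⁸ commute with x⁸; so |C_G(x⁸)| ≥ |⟨x⁸⟩| = 9.
By orbit–stabilizer, |C_G(x⁸)| = |G| / |conj. class of x⁸| = 36 / 2 = 18.
The 18 elements commuting with x⁸ are {e, x, x², x³, x⁴, x⁵, x⁶, x⁷, x⁸, x⁹, x¹⁰, x¹¹, x¹², x¹³, x¹⁴, x¹⁵, x¹⁶, x¹⁷}.

Answer: {e, x, x², x³, x⁴, x⁵, x⁶, x⁷, x⁸, x⁹, x¹⁰, x¹¹, x¹², x¹³, x¹⁴, x¹⁵, x¹⁶, x¹⁷}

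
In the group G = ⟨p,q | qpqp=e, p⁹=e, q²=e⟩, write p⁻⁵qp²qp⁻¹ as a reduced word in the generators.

Multiply left to right, reducing at each step:
  (p⁴) · q = p⁴q
  (p⁴q) · p² = p²q
  (p²q) · q = p²
  (p²) · p⁻¹ = p

Answer: p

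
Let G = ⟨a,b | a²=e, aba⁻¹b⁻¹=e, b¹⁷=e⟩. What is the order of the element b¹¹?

Compute successive powers until reaching e:
  (b¹¹)¹ = b¹¹, (b¹¹)² = b⁵, (b¹¹)³ = b¹⁶, (b¹¹)⁴ = b¹⁰, (b¹¹)⁵ = b⁴, (b¹¹)⁶ = b¹⁵, (b¹¹)⁷ = b⁹, (b¹¹)⁸ = b³, (b¹¹)⁹ = b¹⁴, (b¹¹)¹⁰ = b⁸, (b¹¹)¹¹ = b², (b¹¹)¹² = b¹³, (b¹¹)¹³ = b⁷, (b¹¹)¹⁴ = b, (b¹¹)¹⁵ = b¹², (b¹¹)¹⁶ = b⁶, (b¹¹)¹⁷ = e.
The smallest positive k with (b¹¹)ᵏ = e is 17.

Answer: 17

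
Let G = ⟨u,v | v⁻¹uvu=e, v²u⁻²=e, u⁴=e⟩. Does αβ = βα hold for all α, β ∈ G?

u·v = uv but v·u = uv⁻¹, so u·v ≠ v·u and G is not abelian.

Answer: No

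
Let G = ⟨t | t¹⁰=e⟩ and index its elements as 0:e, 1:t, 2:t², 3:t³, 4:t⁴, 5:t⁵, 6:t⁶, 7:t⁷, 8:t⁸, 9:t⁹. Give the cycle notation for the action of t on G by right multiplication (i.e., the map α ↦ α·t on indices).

(0 1 2 3 4 5 6 7 8 9)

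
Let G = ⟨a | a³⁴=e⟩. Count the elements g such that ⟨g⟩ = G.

G is cyclic of order 34. An element generates G iff its order is 34, and a cyclic group of order 34 has exactly φ(34) = 16 such elements.

Answer: 16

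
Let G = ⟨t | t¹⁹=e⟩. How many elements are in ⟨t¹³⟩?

|⟨t¹³⟩| equals the order of t¹³. Compute successive powers until reaching e:
  (t¹³)¹ = t¹³, (t¹³)² = t⁷, (t¹³)³ = t, (t¹³)⁴ = t¹⁴, (t¹³)⁵ = t⁸, (t¹³)⁶ = t², (t¹³)⁷ = t¹⁵, (t¹³)⁸ = t⁹, (t¹³)⁹ = t³, (t¹³)¹⁰ = t¹⁶, (t¹³)¹¹ = t¹⁰, (t¹³)¹² = t⁴, (t¹³)¹³ = t¹⁷, (t¹³)¹⁴ = t¹¹, (t¹³)¹⁵ = t⁵, (t¹³)¹⁶ = t¹⁸, (t¹³)¹⁷ = t¹², (t¹³)¹⁸ = t⁶, (t¹³)¹⁹ = e.
The smallest positive k with (t¹³)ᵏ = e is 19, so |⟨t¹³⟩| = 19.

Answer: 19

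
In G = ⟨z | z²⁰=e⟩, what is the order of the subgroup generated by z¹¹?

|⟨z¹¹⟩| equals the order of z¹¹. Compute successive powers until reaching e:
  (z¹¹)¹ = z¹¹, (z¹¹)² = z², (z¹¹)³ = z¹³, (z¹¹)⁴ = z⁴, (z¹¹)⁵ = z¹⁵, (z¹¹)⁶ = z⁶, (z¹¹)⁷ = z¹⁷, (z¹¹)⁸ = z⁸, (z¹¹)⁹ = z¹⁹, (z¹¹)¹⁰ = z¹⁰, (z¹¹)¹¹ = z, (z¹¹)¹² = z¹², (z¹¹)¹³ = z³, (z¹¹)¹⁴ = z¹⁴, (z¹¹)¹⁵ = z⁵, (z¹¹)¹⁶ = z¹⁶, (z¹¹)¹⁷ = z⁷, (z¹¹)¹⁸ = z¹⁸, (z¹¹)¹⁹ = z⁹, (z¹¹)²⁰ = e.
The smallest positive k with (z¹¹)ᵏ = e is 20, so |⟨z¹¹⟩| = 20.

Answer: 20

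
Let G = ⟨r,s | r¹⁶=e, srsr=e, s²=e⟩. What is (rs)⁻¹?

The order of (rs) is 2 (smallest k with (rs)ᵏ = e), so (rs)⁻¹ = (rs)¹ = rs.
Check: (rs) · (rs) → (rs) · r = s;   s · s = e, giving e as required.

Answer: rs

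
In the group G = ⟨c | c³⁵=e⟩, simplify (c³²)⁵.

Compute successive powers of (c³²), reducing at each step:
  (c³²)²: (c³²) · c³² = c²⁹
  (c³²)³: (c²⁹) · c³² = c²⁶
  (c³²)⁴: (c²⁶) · c³² = c²³
  (c³²)⁵: (c²³) · c³² = c²⁰

Answer: c²⁰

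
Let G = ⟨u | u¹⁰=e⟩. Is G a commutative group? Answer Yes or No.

G has a single generator, so G is cyclic and hence abelian.

Answer: Yes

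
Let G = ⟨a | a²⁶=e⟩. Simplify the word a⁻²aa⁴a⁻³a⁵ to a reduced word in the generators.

Multiply left to right, reducing at each step:
  (a²⁴) · a = a²⁵
  (a²⁵) · a⁴ = a³
  (a³) · a⁻³ = e
  e · a⁵ = a⁵

Answer: a⁵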